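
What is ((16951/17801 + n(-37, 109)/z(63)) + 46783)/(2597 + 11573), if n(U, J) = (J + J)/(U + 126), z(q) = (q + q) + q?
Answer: 1000610839688/303066564255 ≈ 3.3016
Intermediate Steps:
z(q) = 3*q (z(q) = 2*q + q = 3*q)
n(U, J) = 2*J/(126 + U) (n(U, J) = (2*J)/(126 + U) = 2*J/(126 + U))
((16951/17801 + n(-37, 109)/z(63)) + 46783)/(2597 + 11573) = ((16951/17801 + (2*109/(126 - 37))/((3*63))) + 46783)/(2597 + 11573) = ((16951*(1/17801) + (2*109/89)/189) + 46783)/14170 = ((16951/17801 + (2*109*(1/89))*(1/189)) + 46783)*(1/14170) = ((16951/17801 + (218/89)*(1/189)) + 46783)*(1/14170) = ((16951/17801 + 218/16821) + 46783)*(1/14170) = (41287627/42775803 + 46783)*(1/14170) = (2001221679376/42775803)*(1/14170) = 1000610839688/303066564255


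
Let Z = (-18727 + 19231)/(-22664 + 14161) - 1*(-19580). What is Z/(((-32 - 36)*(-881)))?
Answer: 41622059/127349431 ≈ 0.32683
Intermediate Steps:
Z = 166488236/8503 (Z = 504/(-8503) + 19580 = 504*(-1/8503) + 19580 = -504/8503 + 19580 = 166488236/8503 ≈ 19580.)
Z/(((-32 - 36)*(-881))) = 166488236/(8503*(((-32 - 36)*(-881)))) = 166488236/(8503*((-68*(-881)))) = (166488236/8503)/59908 = (166488236/8503)*(1/59908) = 41622059/127349431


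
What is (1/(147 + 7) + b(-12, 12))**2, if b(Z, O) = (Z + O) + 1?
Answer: 24025/23716 ≈ 1.0130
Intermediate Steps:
b(Z, O) = 1 + O + Z (b(Z, O) = (O + Z) + 1 = 1 + O + Z)
(1/(147 + 7) + b(-12, 12))**2 = (1/(147 + 7) + (1 + 12 - 12))**2 = (1/154 + 1)**2 = (155/154)**2 = 24025/23716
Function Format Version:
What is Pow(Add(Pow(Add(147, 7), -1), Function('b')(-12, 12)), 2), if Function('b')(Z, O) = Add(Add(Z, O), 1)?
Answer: Rational(24025, 23716) ≈ 1.0130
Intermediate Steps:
Function('b')(Z, O) = Add(1, O, Z) (Function('b')(Z, O) = Add(Add(O, Z), 1) = Add(1, O, Z))
Pow(Add(Pow(Add(147, 7), -1), Function('b')(-12, 12)), 2) = Pow(Add(Pow(Add(147, 7), -1), Add(1, 12, -12)), 2) = Pow(Add(Pow(154, -1), 1), 2) = Pow(Add(Rational(1, 154), 1), 2) = Pow(Rational(155, 154), 2) = Rational(24025, 23716)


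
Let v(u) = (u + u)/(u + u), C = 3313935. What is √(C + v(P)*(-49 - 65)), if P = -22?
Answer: 7*√67629 ≈ 1820.4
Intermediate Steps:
v(u) = 1 (v(u) = (2*u)/((2*u)) = (2*u)*(1/(2*u)) = 1)
√(C + v(P)*(-49 - 65)) = √(3313935 + 1*(-49 - 65)) = √(3313935 + 1*(-114)) = √(3313935 - 114) = √3313821 = 7*√67629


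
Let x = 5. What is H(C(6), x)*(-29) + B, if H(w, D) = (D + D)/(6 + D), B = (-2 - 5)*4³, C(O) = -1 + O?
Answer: -5218/11 ≈ -474.36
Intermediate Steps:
B = -448 (B = -7*64 = -448)
H(w, D) = 2*D/(6 + D) (H(w, D) = (2*D)/(6 + D) = 2*D/(6 + D))
H(C(6), x)*(-29) + B = (2*5/(6 + 5))*(-29) - 448 = (2*5/11)*(-29) - 448 = (2*5*(1/11))*(-29) - 448 = (10/11)*(-29) - 448 = -290/11 - 448 = -5218/11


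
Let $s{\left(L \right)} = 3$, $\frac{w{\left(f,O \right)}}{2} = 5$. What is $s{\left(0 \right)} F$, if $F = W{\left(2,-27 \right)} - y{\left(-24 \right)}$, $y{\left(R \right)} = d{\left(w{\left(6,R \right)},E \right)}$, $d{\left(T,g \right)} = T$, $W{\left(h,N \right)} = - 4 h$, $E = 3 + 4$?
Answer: $-54$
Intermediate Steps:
$E = 7$
$w{\left(f,O \right)} = 10$ ($w{\left(f,O \right)} = 2 \cdot 5 = 10$)
$y{\left(R \right)} = 10$
$F = -18$ ($F = \left(-4\right) 2 - 10 = -8 - 10 = -18$)
$s{\left(0 \right)} F = 3 \left(-18\right) = -54$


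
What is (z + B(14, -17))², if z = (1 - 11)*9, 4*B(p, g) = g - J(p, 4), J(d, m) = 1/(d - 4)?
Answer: 14220441/1600 ≈ 8887.8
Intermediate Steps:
J(d, m) = 1/(-4 + d)
B(p, g) = -1/(4*(-4 + p)) + g/4 (B(p, g) = (g - 1/(-4 + p))/4 = -1/(4*(-4 + p)) + g/4)
z = -90 (z = -10*9 = -90)
(z + B(14, -17))² = (-90 + (-1 - 17*(-4 + 14))/(4*(-4 + 14)))² = (-90 + (¼)*(-1 - 17*10)/10)² = (-90 + (¼)*(⅒)*(-1 - 170))² = (-90 + (¼)*(⅒)*(-171))² = (-90 - 171/40)² = (-3771/40)² = 14220441/1600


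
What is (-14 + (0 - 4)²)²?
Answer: 4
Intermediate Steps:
(-14 + (0 - 4)²)² = (-14 + (-4)²)² = (-14 + 16)² = 2² = 4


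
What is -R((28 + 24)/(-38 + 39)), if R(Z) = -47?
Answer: 47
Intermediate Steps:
-R((28 + 24)/(-38 + 39)) = -1*(-47) = 47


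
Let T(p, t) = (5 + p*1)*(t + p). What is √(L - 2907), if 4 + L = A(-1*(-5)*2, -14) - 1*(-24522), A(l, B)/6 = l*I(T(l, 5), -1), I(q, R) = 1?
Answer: √21671 ≈ 147.21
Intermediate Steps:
T(p, t) = (5 + p)*(p + t)
A(l, B) = 6*l (A(l, B) = 6*(l*1) = 6*l)
L = 24578 (L = -4 + (6*(-1*(-5)*2) - 1*(-24522)) = -4 + (6*(5*2) + 24522) = -4 + (6*10 + 24522) = -4 + (60 + 24522) = -4 + 24582 = 24578)
√(L - 2907) = √(24578 - 2907) = √21671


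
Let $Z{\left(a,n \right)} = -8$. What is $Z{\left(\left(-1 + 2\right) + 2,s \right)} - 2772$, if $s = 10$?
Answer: $-2780$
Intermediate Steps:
$Z{\left(\left(-1 + 2\right) + 2,s \right)} - 2772 = -8 - 2772 = -2780$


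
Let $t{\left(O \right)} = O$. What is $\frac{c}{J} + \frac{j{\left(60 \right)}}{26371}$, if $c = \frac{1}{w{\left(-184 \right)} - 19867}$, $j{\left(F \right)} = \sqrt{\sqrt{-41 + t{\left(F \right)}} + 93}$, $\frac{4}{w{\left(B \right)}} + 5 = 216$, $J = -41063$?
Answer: $\frac{211}{172133344779} + \frac{\sqrt{93 + \sqrt{19}}}{26371} \approx 0.00037416$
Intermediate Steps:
$w{\left(B \right)} = \frac{4}{211}$ ($w{\left(B \right)} = \frac{4}{-5 + 216} = \frac{4}{211}$)
$j{\left(F \right)} = \sqrt{93 + \sqrt{-41 + F}}$ ($j{\left(F \right)} = \sqrt{\sqrt{-41 + F} + 93} = \sqrt{93 + \sqrt{-41 + F}}$)
$c = - \frac{211}{4191933}$ ($c = \frac{1}{\frac{4}{211} - 19867} = \frac{1}{- \frac{4191933}{211}} = - \frac{211}{4191933} \approx -5.0335 \cdot 10^{-5}$)
$\frac{c}{J} + \frac{j{\left(60 \right)}}{26371} = - \frac{211}{4191933 \left(-41063\right)} + \frac{\sqrt{93 + \sqrt{-41 + 60}}}{26371} = \left(- \frac{211}{4191933}\right) \left(- \frac{1}{41063}\right) + \sqrt{93 + \sqrt{19}} \cdot \frac{1}{26371} = \frac{211}{172133344779} + \frac{\sqrt{93 + \sqrt{19}}}{26371}$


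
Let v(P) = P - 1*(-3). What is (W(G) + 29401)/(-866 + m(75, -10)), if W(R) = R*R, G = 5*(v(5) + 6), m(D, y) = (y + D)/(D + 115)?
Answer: -1303438/32895 ≈ -39.624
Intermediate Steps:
v(P) = 3 + P (v(P) = P + 3 = 3 + P)
m(D, y) = (D + y)/(115 + D)
G = 70 (G = 5*((3 + 5) + 6) = 5*(8 + 6) = 5*14 = 70)
W(R) = R²
(W(G) + 29401)/(-866 + m(75, -10)) = (70² + 29401)/(-866 + (75 - 10)/(115 + 75)) = (4900 + 29401)/(-866 + 65/190) = 34301/(-866 + (1/190)*65) = 34301/(-866 + 13/38) = 34301/(-32895/38) = 34301*(-38/32895) = -1303438/32895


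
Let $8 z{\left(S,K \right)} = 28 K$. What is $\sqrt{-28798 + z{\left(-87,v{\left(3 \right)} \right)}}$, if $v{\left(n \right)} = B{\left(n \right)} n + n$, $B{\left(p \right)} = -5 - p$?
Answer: $\frac{i \sqrt{115486}}{2} \approx 169.92 i$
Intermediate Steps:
$v{\left(n \right)} = n + n \left(-5 - n\right)$ ($v{\left(n \right)} = \left(-5 - n\right) n + n = n \left(-5 - n\right) + n = n + n \left(-5 - n\right)$)
$z{\left(S,K \right)} = \frac{7 K}{2}$ ($z{\left(S,K \right)} = \frac{28 K}{8} = \frac{7 K}{2}$)
$\sqrt{-28798 + z{\left(-87,v{\left(3 \right)} \right)}} = \sqrt{-28798 + \frac{7 \left(\left(-1\right) 3 \left(4 + 3\right)\right)}{2}} = \sqrt{-28798 + \frac{7 \left(\left(-1\right) 3 \cdot 7\right)}{2}} = \sqrt{-28798 + \frac{7}{2} \left(-21\right)} = \sqrt{-28798 - \frac{147}{2}} = \sqrt{- \frac{57743}{2}} = \frac{i \sqrt{115486}}{2}$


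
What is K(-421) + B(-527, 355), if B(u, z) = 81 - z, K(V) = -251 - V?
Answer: -104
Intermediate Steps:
K(-421) + B(-527, 355) = (-251 - 1*(-421)) + (81 - 1*355) = (-251 + 421) + (81 - 355) = 170 - 274 = -104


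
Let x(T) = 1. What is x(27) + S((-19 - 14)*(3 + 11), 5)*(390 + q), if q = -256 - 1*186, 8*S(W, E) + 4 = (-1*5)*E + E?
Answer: 157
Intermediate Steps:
S(W, E) = -½ - E/2 (S(W, E) = -½ + ((-1*5)*E + E)/8 = -½ + (-5*E + E)/8 = -½ + (-4*E)/8 = -½ - E/2)
q = -442 (q = -256 - 186 = -442)
x(27) + S((-19 - 14)*(3 + 11), 5)*(390 + q) = 1 + (-½ - ½*5)*(390 - 442) = 1 + (-½ - 5/2)*(-52) = 1 - 3*(-52) = 1 + 156 = 157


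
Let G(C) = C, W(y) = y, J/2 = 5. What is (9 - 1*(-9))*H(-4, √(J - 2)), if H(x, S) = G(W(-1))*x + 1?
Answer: 90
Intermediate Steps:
J = 10 (J = 2*5 = 10)
H(x, S) = 1 - x (H(x, S) = -x + 1 = 1 - x)
(9 - 1*(-9))*H(-4, √(J - 2)) = (9 - 1*(-9))*(1 - 1*(-4)) = (9 + 9)*(1 + 4) = 18*5 = 90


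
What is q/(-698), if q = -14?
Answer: 7/349 ≈ 0.020057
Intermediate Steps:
q/(-698) = -14/(-698) = -1/698*(-14) = 7/349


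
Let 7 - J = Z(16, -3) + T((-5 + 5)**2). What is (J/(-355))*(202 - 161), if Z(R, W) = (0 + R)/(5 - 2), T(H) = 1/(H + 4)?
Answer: -697/4260 ≈ -0.16361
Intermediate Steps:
T(H) = 1/(4 + H)
Z(R, W) = R/3
J = 17/12 (J = 7 - ((1/3)*16 + 1/(4 + (-5 + 5)**2)) = 7 - (16/3 + 1/(4 + 0**2)) = 7 - (16/3 + 1/(4 + 0)) = 7 - (16/3 + 1/4) = 7 - 1*67/12 = 7 - 67/12 = 17/12 ≈ 1.4167)
(J/(-355))*(202 - 161) = ((17/12)/(-355))*(202 - 161) = ((17/12)*(-1/355))*41 = -17/4260*41 = -697/4260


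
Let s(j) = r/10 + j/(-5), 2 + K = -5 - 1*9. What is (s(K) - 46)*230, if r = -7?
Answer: -10005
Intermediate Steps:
K = -16 (K = -2 + (-5 - 1*9) = -2 + (-5 - 9) = -2 - 14 = -16)
s(j) = -7/10 - j/5 (s(j) = -7/10 + j/(-5) = -7*⅒ + j*(-⅕) = -7/10 - j/5)
(s(K) - 46)*230 = ((-7/10 - ⅕*(-16)) - 46)*230 = ((-7/10 + 16/5) - 46)*230 = (5/2 - 46)*230 = -87/2*230 = -10005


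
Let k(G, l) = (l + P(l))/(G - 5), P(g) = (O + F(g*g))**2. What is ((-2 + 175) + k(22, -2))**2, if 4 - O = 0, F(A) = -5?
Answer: 8643600/289 ≈ 29909.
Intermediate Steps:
O = 4 (O = 4 - 1*0 = 4 + 0 = 4)
P(g) = 1 (P(g) = (4 - 5)**2 = (-1)**2 = 1)
k(G, l) = (1 + l)/(-5 + G) (k(G, l) = (l + 1)/(G - 5) = (1 + l)/(-5 + G))
((-2 + 175) + k(22, -2))**2 = ((-2 + 175) + (1 - 2)/(-5 + 22))**2 = (173 - 1/17)**2 = (2940/17)**2 = 8643600/289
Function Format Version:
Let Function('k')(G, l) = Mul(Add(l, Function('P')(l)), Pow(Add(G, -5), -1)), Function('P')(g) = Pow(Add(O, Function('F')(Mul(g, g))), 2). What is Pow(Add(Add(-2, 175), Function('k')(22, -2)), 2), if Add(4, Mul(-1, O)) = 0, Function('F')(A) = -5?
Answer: Rational(8643600, 289) ≈ 29909.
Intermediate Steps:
O = 4 (O = Add(4, Mul(-1, 0)) = Add(4, 0) = 4)
Function('P')(g) = 1 (Function('P')(g) = Pow(Add(4, -5), 2) = Pow(-1, 2) = 1)
Function('k')(G, l) = Mul(Pow(Add(-5, G), -1), Add(1, l)) (Function('k')(G, l) = Mul(Add(l, 1), Pow(Add(G, -5), -1)) = Mul(Add(1, l), Pow(Add(-5, G), -1)) = Mul(Pow(Add(-5, G), -1), Add(1, l)))
Pow(Add(Add(-2, 175), Function('k')(22, -2)), 2) = Pow(Add(Add(-2, 175), Mul(Pow(Add(-5, 22), -1), Add(1, -2))), 2) = Pow(Add(173, Mul(Pow(17, -1), -1)), 2) = Pow(Add(173, Mul(Rational(1, 17), -1)), 2) = Pow(Add(173, Rational(-1, 17)), 2) = Pow(Rational(2940, 17), 2) = Rational(8643600, 289)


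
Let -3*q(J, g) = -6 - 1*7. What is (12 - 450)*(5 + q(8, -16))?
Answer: -4088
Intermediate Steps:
q(J, g) = 13/3 (q(J, g) = -(-6 - 1*7)/3 = -(-6 - 7)/3 = -⅓*(-13) = 13/3)
(12 - 450)*(5 + q(8, -16)) = (12 - 450)*(5 + 13/3) = -438*28/3 = -4088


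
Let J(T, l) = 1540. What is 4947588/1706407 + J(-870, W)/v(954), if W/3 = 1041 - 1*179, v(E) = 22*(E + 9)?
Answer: 4883975734/1643269941 ≈ 2.9721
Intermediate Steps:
v(E) = 198 + 22*E (v(E) = 22*(9 + E) = 198 + 22*E)
W = 2586 (W = 3*(1041 - 1*179) = 3*(1041 - 179) = 3*862 = 2586)
4947588/1706407 + J(-870, W)/v(954) = 4947588/1706407 + 1540/(198 + 22*954) = 4947588*(1/1706407) + 1540/(198 + 20988) = 4947588/1706407 + 1540/21186 = 4947588/1706407 + 1540*(1/21186) = 4947588/1706407 + 70/963 = 4883975734/1643269941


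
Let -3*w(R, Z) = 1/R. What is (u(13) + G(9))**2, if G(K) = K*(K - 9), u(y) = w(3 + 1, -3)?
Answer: 1/144 ≈ 0.0069444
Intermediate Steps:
w(R, Z) = -1/(3*R)
u(y) = -1/12 (u(y) = -1/(3*(3 + 1)) = -1/3/4 = -1/3*1/4 = -1/12)
G(K) = K*(-9 + K)
(u(13) + G(9))**2 = (-1/12 + 9*(-9 + 9))**2 = (-1/12 + 9*0)**2 = (-1/12 + 0)**2 = (-1/12)**2 = 1/144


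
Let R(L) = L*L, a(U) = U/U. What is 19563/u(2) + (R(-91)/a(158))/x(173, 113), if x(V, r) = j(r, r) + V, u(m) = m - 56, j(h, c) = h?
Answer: -32999/99 ≈ -333.32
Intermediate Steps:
a(U) = 1
u(m) = -56 + m
R(L) = L²
x(V, r) = V + r (x(V, r) = r + V = V + r)
19563/u(2) + (R(-91)/a(158))/x(173, 113) = 19563/(-56 + 2) + ((-91)²/1)/(173 + 113) = 19563/(-54) + (8281*1)/286 = 19563*(-1/54) + 8281*(1/286) = -6521/18 + 637/22 = -32999/99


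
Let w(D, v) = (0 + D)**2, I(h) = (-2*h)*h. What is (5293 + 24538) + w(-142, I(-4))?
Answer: 49995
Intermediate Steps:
I(h) = -2*h**2
w(D, v) = D**2
(5293 + 24538) + w(-142, I(-4)) = (5293 + 24538) + (-142)**2 = 29831 + 20164 = 49995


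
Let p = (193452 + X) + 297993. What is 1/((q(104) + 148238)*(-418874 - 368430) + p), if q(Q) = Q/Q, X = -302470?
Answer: -1/116708968681 ≈ -8.5683e-12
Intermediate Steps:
q(Q) = 1
p = 188975 (p = (193452 - 302470) + 297993 = -109018 + 297993 = 188975)
1/((q(104) + 148238)*(-418874 - 368430) + p) = 1/((1 + 148238)*(-418874 - 368430) + 188975) = 1/(148239*(-787304) + 188975) = 1/(-116709157656 + 188975) = 1/(-116708968681) = -1/116708968681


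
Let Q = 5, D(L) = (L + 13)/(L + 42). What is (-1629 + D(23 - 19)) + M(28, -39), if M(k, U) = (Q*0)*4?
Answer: -74917/46 ≈ -1628.6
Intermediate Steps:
D(L) = (13 + L)/(42 + L)
M(k, U) = 0 (M(k, U) = (5*0)*4 = 0*4 = 0)
(-1629 + D(23 - 19)) + M(28, -39) = (-1629 + (13 + (23 - 19))/(42 + (23 - 19))) + 0 = (-1629 + (13 + 4)/(42 + 4)) + 0 = (-1629 + 17/46) + 0 = -74917/46 + 0 = -74917/46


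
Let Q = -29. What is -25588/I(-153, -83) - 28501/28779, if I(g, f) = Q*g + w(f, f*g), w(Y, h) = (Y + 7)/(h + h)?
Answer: -10957407121273/1621564986075 ≈ -6.7573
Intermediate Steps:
w(Y, h) = (7 + Y)/(2*h) (w(Y, h) = (7 + Y)/((2*h)) = (7 + Y)*(1/(2*h)) = (7 + Y)/(2*h))
I(g, f) = -29*g + (7 + f)/(2*f*g) (I(g, f) = -29*g + (7 + f)/(2*((f*g))) = -29*g + (1/(f*g))*(7 + f)/2 = -29*g + (7 + f)/(2*f*g))
-25588/I(-153, -83) - 28501/28779 = -25588*25398/(7 - 83 - 58*(-83)*(-153)**2) - 28501/28779 = -25588*25398/(7 - 83 - 58*(-83)*23409) - 28501*1/28779 = -25588*25398/(7 - 83 + 112690926) - 28501/28779 = -25588/((1/2)*(-1/83)*(-1/153)*112690850) - 28501/28779 = -25588/56345425/12699 - 28501/28779 = -25588*12699/56345425 - 28501/28779 = -324942012/56345425 - 28501/28779 = -10957407121273/1621564986075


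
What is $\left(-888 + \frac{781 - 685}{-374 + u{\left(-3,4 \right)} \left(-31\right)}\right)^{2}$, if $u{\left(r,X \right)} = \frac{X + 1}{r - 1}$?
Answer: $\frac{157659820096}{199809} \approx 7.8905 \cdot 10^{5}$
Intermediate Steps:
$u{\left(r,X \right)} = \frac{1 + X}{-1 + r}$
$\left(-888 + \frac{781 - 685}{-374 + u{\left(-3,4 \right)} \left(-31\right)}\right)^{2} = \left(-888 + \frac{781 - 685}{-374 + \frac{1 + 4}{-1 - 3} \left(-31\right)}\right)^{2} = \left(-888 + \frac{96}{-374 + \frac{1}{-4} \cdot 5 \left(-31\right)}\right)^{2} = \left(-888 + \frac{96}{-374 + \left(- \frac{1}{4}\right) 5 \left(-31\right)}\right)^{2} = \left(-888 + \frac{96}{-374 - - \frac{155}{4}}\right)^{2} = \left(-888 + \frac{96}{-374 + \frac{155}{4}}\right)^{2} = \left(-888 + \frac{96}{- \frac{1341}{4}}\right)^{2} = \left(-888 + 96 \left(- \frac{4}{1341}\right)\right)^{2} = \left(-888 - \frac{128}{447}\right)^{2} = \left(- \frac{397064}{447}\right)^{2} = \frac{157659820096}{199809}$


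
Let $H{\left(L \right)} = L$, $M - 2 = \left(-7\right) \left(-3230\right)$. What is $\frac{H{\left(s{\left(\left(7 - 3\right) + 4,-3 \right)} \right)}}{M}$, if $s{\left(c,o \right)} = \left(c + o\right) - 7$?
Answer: $- \frac{1}{11306} \approx -8.8449 \cdot 10^{-5}$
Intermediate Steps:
$M = 22612$ ($M = 2 - -22610 = 2 + 22610 = 22612$)
$s{\left(c,o \right)} = -7 + c + o$
$\frac{H{\left(s{\left(\left(7 - 3\right) + 4,-3 \right)} \right)}}{M} = \frac{-7 + \left(\left(7 - 3\right) + 4\right) - 3}{22612} = \left(-7 + \left(4 + 4\right) - 3\right) \frac{1}{22612} = \left(-7 + 8 - 3\right) \frac{1}{22612} = \left(-2\right) \frac{1}{22612} = - \frac{1}{11306}$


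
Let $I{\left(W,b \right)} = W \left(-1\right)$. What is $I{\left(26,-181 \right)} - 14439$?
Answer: $-14465$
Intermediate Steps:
$I{\left(W,b \right)} = - W$
$I{\left(26,-181 \right)} - 14439 = \left(-1\right) 26 - 14439 = -26 - 14439 = -14465$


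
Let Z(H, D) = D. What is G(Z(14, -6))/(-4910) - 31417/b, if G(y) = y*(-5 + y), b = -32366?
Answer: 76060657/79458530 ≈ 0.95724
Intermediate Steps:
G(Z(14, -6))/(-4910) - 31417/b = -6*(-5 - 6)/(-4910) - 31417/(-32366) = -6*(-11)*(-1/4910) - 31417*(-1/32366) = 66*(-1/4910) + 31417/32366 = -33/2455 + 31417/32366 = 76060657/79458530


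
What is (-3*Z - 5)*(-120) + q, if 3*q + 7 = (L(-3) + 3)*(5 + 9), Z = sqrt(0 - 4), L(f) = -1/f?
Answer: 5519/9 + 720*I ≈ 613.22 + 720.0*I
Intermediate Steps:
Z = 2*I (Z = sqrt(-4) = 2*I ≈ 2.0*I)
q = 119/9 (q = -7/3 + ((-1/(-3) + 3)*(5 + 9))/3 = -7/3 + ((-1*(-1/3) + 3)*14)/3 = -7/3 + ((1/3 + 3)*14)/3 = -7/3 + ((10/3)*14)/3 = -7/3 + (1/3)*(140/3) = -7/3 + 140/9 = 119/9 ≈ 13.222)
(-3*Z - 5)*(-120) + q = (-6*I - 5)*(-120) + 119/9 = (-5 - 6*I)*(-120) + 119/9 = (600 + 720*I) + 119/9 = 5519/9 + 720*I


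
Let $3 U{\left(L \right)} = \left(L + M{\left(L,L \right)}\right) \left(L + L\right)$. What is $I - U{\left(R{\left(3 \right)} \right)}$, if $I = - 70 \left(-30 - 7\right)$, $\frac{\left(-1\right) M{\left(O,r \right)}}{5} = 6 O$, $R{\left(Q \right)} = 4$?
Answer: $\frac{8698}{3} \approx 2899.3$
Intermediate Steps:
$M{\left(O,r \right)} = - 30 O$ ($M{\left(O,r \right)} = - 5 \cdot 6 O = - 30 O$)
$U{\left(L \right)} = - \frac{58 L^{2}}{3}$ ($U{\left(L \right)} = \frac{\left(L - 30 L\right) \left(L + L\right)}{3} = \frac{- 29 L 2 L}{3} = \frac{\left(-58\right) L^{2}}{3} = - \frac{58 L^{2}}{3}$)
$I = 2590$ ($I = \left(-70\right) \left(-37\right) = 2590$)
$I - U{\left(R{\left(3 \right)} \right)} = 2590 - - \frac{58 \cdot 4^{2}}{3} = 2590 - \left(- \frac{58}{3}\right) 16 = 2590 - - \frac{928}{3} = 2590 + \frac{928}{3} = \frac{8698}{3}$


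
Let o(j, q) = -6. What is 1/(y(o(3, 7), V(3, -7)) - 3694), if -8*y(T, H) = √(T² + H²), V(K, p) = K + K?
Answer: -29552/109165079 + 6*√2/109165079 ≈ -0.00027063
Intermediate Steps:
V(K, p) = 2*K
y(T, H) = -√(H² + T²)/8 (y(T, H) = -√(T² + H²)/8 = -√(H² + T²)/8)
1/(y(o(3, 7), V(3, -7)) - 3694) = 1/(-√((2*3)² + (-6)²)/8 - 3694) = 1/(-√(6² + 36)/8 - 3694) = 1/(-√(36 + 36)/8 - 3694) = 1/(-3*√2/4 - 3694) = 1/(-3694 - 3*√2/4)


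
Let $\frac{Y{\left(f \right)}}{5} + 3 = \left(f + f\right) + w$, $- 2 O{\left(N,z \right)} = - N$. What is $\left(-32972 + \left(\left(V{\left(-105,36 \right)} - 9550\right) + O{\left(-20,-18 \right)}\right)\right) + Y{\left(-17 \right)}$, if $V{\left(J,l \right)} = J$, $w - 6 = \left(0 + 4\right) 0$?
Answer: $-42792$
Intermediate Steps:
$w = 6$ ($w = 6 + \left(0 + 4\right) 0 = 6 + 4 \cdot 0 = 6 + 0 = 6$)
$O{\left(N,z \right)} = \frac{N}{2}$ ($O{\left(N,z \right)} = - \frac{\left(-1\right) N}{2} = \frac{N}{2}$)
$Y{\left(f \right)} = 15 + 10 f$ ($Y{\left(f \right)} = -15 + 5 \left(\left(f + f\right) + 6\right) = -15 + 5 \left(2 f + 6\right) = -15 + 5 \left(6 + 2 f\right) = -15 + \left(30 + 10 f\right) = 15 + 10 f$)
$\left(-32972 + \left(\left(V{\left(-105,36 \right)} - 9550\right) + O{\left(-20,-18 \right)}\right)\right) + Y{\left(-17 \right)} = \left(-32972 + \left(\left(-105 - 9550\right) + \frac{1}{2} \left(-20\right)\right)\right) + \left(15 + 10 \left(-17\right)\right) = \left(-32972 - 9665\right) + \left(15 - 170\right) = \left(-32972 - 9665\right) - 155 = -42637 - 155 = -42792$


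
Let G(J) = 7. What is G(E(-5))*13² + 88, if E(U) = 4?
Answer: 1271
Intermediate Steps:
G(E(-5))*13² + 88 = 7*13² + 88 = 7*169 + 88 = 1183 + 88 = 1271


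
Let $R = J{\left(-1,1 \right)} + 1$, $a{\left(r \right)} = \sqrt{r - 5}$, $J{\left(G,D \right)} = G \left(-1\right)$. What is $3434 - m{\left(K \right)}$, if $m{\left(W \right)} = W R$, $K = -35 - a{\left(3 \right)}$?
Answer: $3504 + 2 i \sqrt{2} \approx 3504.0 + 2.8284 i$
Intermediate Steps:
$J{\left(G,D \right)} = - G$
$a{\left(r \right)} = \sqrt{-5 + r}$
$R = 2$ ($R = \left(-1\right) \left(-1\right) + 1 = 1 + 1 = 2$)
$K = -35 - i \sqrt{2}$ ($K = -35 - \sqrt{-5 + 3} = -35 - \sqrt{-2} = -35 - i \sqrt{2} \approx -35.0 - 1.4142 i$)
$m{\left(W \right)} = 2 W$ ($m{\left(W \right)} = W 2 = 2 W$)
$3434 - m{\left(K \right)} = 3434 - 2 \left(-35 - i \sqrt{2}\right) = 3434 - \left(-70 - 2 i \sqrt{2}\right) = 3434 + \left(70 + 2 i \sqrt{2}\right) = 3504 + 2 i \sqrt{2}$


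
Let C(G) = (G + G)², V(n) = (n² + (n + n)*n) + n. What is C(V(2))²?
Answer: 614656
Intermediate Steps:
V(n) = n + 3*n² (V(n) = (n² + (2*n)*n) + n = (n² + 2*n²) + n = 3*n² + n = n + 3*n²)
C(G) = 4*G² (C(G) = (2*G)² = 4*G²)
C(V(2))² = (4*(2*(1 + 3*2))²)² = (4*(2*(1 + 6))²)² = (4*(2*7)²)² = (4*14²)² = (4*196)² = 784² = 614656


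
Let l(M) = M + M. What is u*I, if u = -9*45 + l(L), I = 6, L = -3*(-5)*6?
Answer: -1350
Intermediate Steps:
L = 90 (L = 15*6 = 90)
l(M) = 2*M
u = -225 (u = -9*45 + 2*90 = -405 + 180 = -225)
u*I = -225*6 = -1350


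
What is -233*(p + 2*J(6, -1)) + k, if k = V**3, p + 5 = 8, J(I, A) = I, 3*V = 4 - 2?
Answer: -94357/27 ≈ -3494.7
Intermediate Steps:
V = 2/3 (V = (4 - 2)/3 = (1/3)*2 = 2/3 ≈ 0.66667)
p = 3 (p = -5 + 8 = 3)
k = 8/27 (k = (2/3)**3 = 8/27 ≈ 0.29630)
-233*(p + 2*J(6, -1)) + k = -233*(3 + 2*6) + 8/27 = -233*(3 + 12) + 8/27 = -233*15 + 8/27 = -3495 + 8/27 = -94357/27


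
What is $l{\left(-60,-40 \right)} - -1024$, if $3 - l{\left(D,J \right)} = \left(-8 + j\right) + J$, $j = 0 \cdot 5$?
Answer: $1075$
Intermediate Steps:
$j = 0$
$l{\left(D,J \right)} = 11 - J$ ($l{\left(D,J \right)} = 3 - \left(\left(-8 + 0\right) + J\right) = 3 - \left(-8 + J\right) = 11 - J$)
$l{\left(-60,-40 \right)} - -1024 = \left(11 - -40\right) - -1024 = \left(11 + 40\right) + 1024 = 51 + 1024 = 1075$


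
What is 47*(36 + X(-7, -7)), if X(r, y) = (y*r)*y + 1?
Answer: -14382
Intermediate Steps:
X(r, y) = 1 + r*y**2 (X(r, y) = (r*y)*y + 1 = r*y**2 + 1 = 1 + r*y**2)
47*(36 + X(-7, -7)) = 47*(36 + (1 - 7*(-7)**2)) = 47*(36 + (1 - 7*49)) = 47*(36 + (1 - 343)) = 47*(36 - 342) = 47*(-306) = -14382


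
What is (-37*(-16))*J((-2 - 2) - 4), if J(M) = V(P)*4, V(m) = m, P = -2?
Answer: -4736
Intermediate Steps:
J(M) = -8 (J(M) = -2*4 = -8)
(-37*(-16))*J((-2 - 2) - 4) = -37*(-16)*(-8) = 592*(-8) = -4736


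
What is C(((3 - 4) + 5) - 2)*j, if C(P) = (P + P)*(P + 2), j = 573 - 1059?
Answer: -7776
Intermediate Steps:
j = -486
C(P) = 2*P*(2 + P) (C(P) = (2*P)*(2 + P) = 2*P*(2 + P))
C(((3 - 4) + 5) - 2)*j = (2*(((3 - 4) + 5) - 2)*(2 + (((3 - 4) + 5) - 2)))*(-486) = (2*((-1 + 5) - 2)*(2 + ((-1 + 5) - 2)))*(-486) = (2*(4 - 2)*(2 + (4 - 2)))*(-486) = (2*2*(2 + 2))*(-486) = (2*2*4)*(-486) = 16*(-486) = -7776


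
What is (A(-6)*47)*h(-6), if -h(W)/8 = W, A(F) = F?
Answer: -13536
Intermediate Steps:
h(W) = -8*W
(A(-6)*47)*h(-6) = (-6*47)*(-8*(-6)) = -282*48 = -13536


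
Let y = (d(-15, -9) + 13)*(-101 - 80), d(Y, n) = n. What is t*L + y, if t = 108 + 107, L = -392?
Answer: -85004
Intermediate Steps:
t = 215
y = -724 (y = (-9 + 13)*(-101 - 80) = 4*(-181) = -724)
t*L + y = 215*(-392) - 724 = -84280 - 724 = -85004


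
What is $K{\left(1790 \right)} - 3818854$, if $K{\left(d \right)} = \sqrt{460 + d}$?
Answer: $-3818854 + 15 \sqrt{10} \approx -3.8188 \cdot 10^{6}$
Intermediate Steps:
$K{\left(1790 \right)} - 3818854 = \sqrt{460 + 1790} - 3818854 = \sqrt{2250} - 3818854 = 15 \sqrt{10} - 3818854 = -3818854 + 15 \sqrt{10}$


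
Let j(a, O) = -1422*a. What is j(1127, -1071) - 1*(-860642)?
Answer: -741952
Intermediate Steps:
j(1127, -1071) - 1*(-860642) = -1422*1127 - 1*(-860642) = -1602594 + 860642 = -741952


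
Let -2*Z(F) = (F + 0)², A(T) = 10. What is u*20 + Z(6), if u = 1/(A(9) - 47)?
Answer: -686/37 ≈ -18.541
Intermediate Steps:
Z(F) = -F²/2 (Z(F) = -(F + 0)²/2 = -F²/2)
u = -1/37 (u = 1/(10 - 47) = 1/(-37) = -1/37 ≈ -0.027027)
u*20 + Z(6) = -1/37*20 - ½*6² = -20/37 - ½*36 = -20/37 - 18 = -686/37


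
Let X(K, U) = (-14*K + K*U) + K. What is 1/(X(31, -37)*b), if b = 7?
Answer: -1/10850 ≈ -9.2166e-5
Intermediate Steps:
X(K, U) = -13*K + K*U
1/(X(31, -37)*b) = 1/((31*(-13 - 37))*7) = 1/((31*(-50))*7) = 1/(-1550*7) = 1/(-10850) = -1/10850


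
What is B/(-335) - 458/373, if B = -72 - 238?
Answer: -7560/24991 ≈ -0.30251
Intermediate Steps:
B = -310
B/(-335) - 458/373 = -310/(-335) - 458/373 = -310*(-1/335) - 458*1/373 = 62/67 - 458/373 = -7560/24991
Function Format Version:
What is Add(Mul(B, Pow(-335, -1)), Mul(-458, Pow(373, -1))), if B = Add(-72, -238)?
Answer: Rational(-7560, 24991) ≈ -0.30251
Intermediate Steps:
B = -310
Add(Mul(B, Pow(-335, -1)), Mul(-458, Pow(373, -1))) = Add(Mul(-310, Pow(-335, -1)), Mul(-458, Pow(373, -1))) = Add(Mul(-310, Rational(-1, 335)), Mul(-458, Rational(1, 373))) = Add(Rational(62, 67), Rational(-458, 373)) = Rational(-7560, 24991)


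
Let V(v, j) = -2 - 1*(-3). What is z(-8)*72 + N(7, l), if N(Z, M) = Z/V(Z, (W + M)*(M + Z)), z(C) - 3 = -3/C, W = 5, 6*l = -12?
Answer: 250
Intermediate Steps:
l = -2 (l = (⅙)*(-12) = -2)
V(v, j) = 1 (V(v, j) = -2 + 3 = 1)
z(C) = 3 - 3/C
N(Z, M) = Z (N(Z, M) = Z/1 = Z*1 = Z)
z(-8)*72 + N(7, l) = (3 - 3/(-8))*72 + 7 = (3 - 3*(-⅛))*72 + 7 = (3 + 3/8)*72 + 7 = (27/8)*72 + 7 = 243 + 7 = 250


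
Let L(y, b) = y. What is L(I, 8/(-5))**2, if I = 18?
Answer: 324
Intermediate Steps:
L(I, 8/(-5))**2 = 18**2 = 324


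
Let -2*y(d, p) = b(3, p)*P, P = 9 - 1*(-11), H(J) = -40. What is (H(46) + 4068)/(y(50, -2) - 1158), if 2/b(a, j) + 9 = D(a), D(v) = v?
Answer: -3021/866 ≈ -3.4885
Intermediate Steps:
b(a, j) = 2/(-9 + a)
P = 20 (P = 9 + 11 = 20)
y(d, p) = 10/3 (y(d, p) = -2/(-9 + 3)*20/2 = -2/(-6)*20/2 = -2*(-⅙)*20/2 = -(-1)*20/6 = -½*(-20/3) = 10/3)
(H(46) + 4068)/(y(50, -2) - 1158) = (-40 + 4068)/(10/3 - 1158) = 4028/(-3464/3) = 4028*(-3/3464) = -3021/866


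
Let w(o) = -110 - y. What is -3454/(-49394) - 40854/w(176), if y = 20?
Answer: 504597874/1605305 ≈ 314.33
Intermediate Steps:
w(o) = -130 (w(o) = -110 - 1*20 = -110 - 20 = -130)
-3454/(-49394) - 40854/w(176) = -3454/(-49394) - 40854/(-130) = -3454*(-1/49394) - 40854*(-1/130) = 1727/24697 + 20427/65 = 504597874/1605305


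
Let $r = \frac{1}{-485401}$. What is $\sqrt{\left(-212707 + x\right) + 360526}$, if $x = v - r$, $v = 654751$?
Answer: $\frac{\sqrt{189096832957443971}}{485401} \approx 895.86$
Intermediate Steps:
$r = - \frac{1}{485401} \approx -2.0602 \cdot 10^{-6}$
$x = \frac{317816790152}{485401}$ ($x = 654751 - - \frac{1}{485401} = 654751 + \frac{1}{485401} = \frac{317816790152}{485401} \approx 6.5475 \cdot 10^{5}$)
$\sqrt{\left(-212707 + x\right) + 360526} = \sqrt{\left(-212707 + \frac{317816790152}{485401}\right) + 360526} = \sqrt{\frac{214568599645}{485401} + 360526} = \sqrt{\frac{389568280571}{485401}} = \frac{\sqrt{189096832957443971}}{485401}$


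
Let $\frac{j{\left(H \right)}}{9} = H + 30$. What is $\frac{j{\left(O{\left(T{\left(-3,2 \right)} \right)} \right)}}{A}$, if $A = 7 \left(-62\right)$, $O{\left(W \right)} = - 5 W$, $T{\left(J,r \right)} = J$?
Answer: $- \frac{405}{434} \approx -0.93318$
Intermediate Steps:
$j{\left(H \right)} = 270 + 9 H$ ($j{\left(H \right)} = 9 \left(H + 30\right) = 9 \left(30 + H\right) = 270 + 9 H$)
$A = -434$
$\frac{j{\left(O{\left(T{\left(-3,2 \right)} \right)} \right)}}{A} = \frac{270 + 9 \left(\left(-5\right) \left(-3\right)\right)}{-434} = \left(270 + 9 \cdot 15\right) \left(- \frac{1}{434}\right) = \left(270 + 135\right) \left(- \frac{1}{434}\right) = 405 \left(- \frac{1}{434}\right) = - \frac{405}{434}$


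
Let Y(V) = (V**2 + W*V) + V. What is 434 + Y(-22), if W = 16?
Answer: 544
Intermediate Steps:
Y(V) = V**2 + 17*V (Y(V) = (V**2 + 16*V) + V = V**2 + 17*V)
434 + Y(-22) = 434 - 22*(17 - 22) = 434 - 22*(-5) = 434 + 110 = 544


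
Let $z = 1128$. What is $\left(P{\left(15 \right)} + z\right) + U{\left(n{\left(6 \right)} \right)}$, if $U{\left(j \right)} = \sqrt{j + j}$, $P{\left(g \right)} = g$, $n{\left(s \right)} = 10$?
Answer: $1143 + 2 \sqrt{5} \approx 1147.5$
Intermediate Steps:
$U{\left(j \right)} = \sqrt{2} \sqrt{j}$ ($U{\left(j \right)} = \sqrt{2 j} = \sqrt{2} \sqrt{j}$)
$\left(P{\left(15 \right)} + z\right) + U{\left(n{\left(6 \right)} \right)} = \left(15 + 1128\right) + \sqrt{2} \sqrt{10} = 1143 + 2 \sqrt{5}$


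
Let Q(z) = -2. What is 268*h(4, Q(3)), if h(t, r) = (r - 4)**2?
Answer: 9648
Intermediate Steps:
h(t, r) = (-4 + r)**2
268*h(4, Q(3)) = 268*(-4 - 2)**2 = 268*(-6)**2 = 268*36 = 9648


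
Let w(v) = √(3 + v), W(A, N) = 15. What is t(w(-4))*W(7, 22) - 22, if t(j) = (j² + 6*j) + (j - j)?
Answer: -37 + 90*I ≈ -37.0 + 90.0*I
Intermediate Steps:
t(j) = j² + 6*j (t(j) = (j² + 6*j) + 0 = j² + 6*j)
t(w(-4))*W(7, 22) - 22 = (√(3 - 4)*(6 + √(3 - 4)))*15 - 22 = (√(-1)*(6 + √(-1)))*15 - 22 = (I*(6 + I))*15 - 22 = 15*I*(6 + I) - 22 = -22 + 15*I*(6 + I)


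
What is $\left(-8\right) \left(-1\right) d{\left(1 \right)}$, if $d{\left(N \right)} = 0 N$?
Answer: $0$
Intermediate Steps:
$d{\left(N \right)} = 0$
$\left(-8\right) \left(-1\right) d{\left(1 \right)} = \left(-8\right) \left(-1\right) 0 = 8 \cdot 0 = 0$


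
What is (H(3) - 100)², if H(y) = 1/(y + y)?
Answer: 358801/36 ≈ 9966.7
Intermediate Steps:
H(y) = 1/(2*y)
(H(3) - 100)² = ((½)/3 - 100)² = ((½)*(⅓) - 100)² = (⅙ - 100)² = (-599/6)² = 358801/36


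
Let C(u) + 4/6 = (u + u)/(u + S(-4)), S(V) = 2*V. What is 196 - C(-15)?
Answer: 13480/69 ≈ 195.36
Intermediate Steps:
C(u) = -⅔ + 2*u/(-8 + u) (C(u) = -⅔ + (u + u)/(u + 2*(-4)) = -⅔ + (2*u)/(u - 8) = -⅔ + (2*u)/(-8 + u) = -⅔ + 2*u/(-8 + u))
196 - C(-15) = 196 - 4*(4 - 15)/(3*(-8 - 15)) = 196 - 4*(-11)/(3*(-23)) = 196 - 4*(-1)*(-11)/(3*23) = 196 - 1*44/69 = 196 - 44/69 = 13480/69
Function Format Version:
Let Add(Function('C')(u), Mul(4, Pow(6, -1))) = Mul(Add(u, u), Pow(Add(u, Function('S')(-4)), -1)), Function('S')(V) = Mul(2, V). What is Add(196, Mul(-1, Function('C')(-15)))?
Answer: Rational(13480, 69) ≈ 195.36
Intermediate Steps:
Function('C')(u) = Add(Rational(-2, 3), Mul(2, u, Pow(Add(-8, u), -1))) (Function('C')(u) = Add(Rational(-2, 3), Mul(Add(u, u), Pow(Add(u, Mul(2, -4)), -1))) = Add(Rational(-2, 3), Mul(Mul(2, u), Pow(Add(u, -8), -1))) = Add(Rational(-2, 3), Mul(Mul(2, u), Pow(Add(-8, u), -1))) = Add(Rational(-2, 3), Mul(2, u, Pow(Add(-8, u), -1))))
Add(196, Mul(-1, Function('C')(-15))) = Add(196, Mul(-1, Mul(Rational(4, 3), Pow(Add(-8, -15), -1), Add(4, -15)))) = Add(196, Mul(-1, Mul(Rational(4, 3), Pow(-23, -1), -11))) = Add(196, Mul(-1, Mul(Rational(4, 3), Rational(-1, 23), -11))) = Add(196, Mul(-1, Rational(44, 69))) = Add(196, Rational(-44, 69)) = Rational(13480, 69)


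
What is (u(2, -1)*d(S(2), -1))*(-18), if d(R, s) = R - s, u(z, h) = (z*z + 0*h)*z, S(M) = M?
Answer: -432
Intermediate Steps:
u(z, h) = z³ (u(z, h) = (z² + 0)*z = z²*z = z³)
(u(2, -1)*d(S(2), -1))*(-18) = (2³*(2 - 1*(-1)))*(-18) = (8*(2 + 1))*(-18) = (8*3)*(-18) = 24*(-18) = -432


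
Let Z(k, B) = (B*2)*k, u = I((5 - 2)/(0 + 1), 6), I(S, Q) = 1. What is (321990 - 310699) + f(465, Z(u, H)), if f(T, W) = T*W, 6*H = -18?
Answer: 8501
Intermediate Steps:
H = -3 (H = (1/6)*(-18) = -3)
u = 1
Z(k, B) = 2*B*k (Z(k, B) = (2*B)*k = 2*B*k)
(321990 - 310699) + f(465, Z(u, H)) = (321990 - 310699) + 465*(2*(-3)*1) = 11291 + 465*(-6) = 11291 - 2790 = 8501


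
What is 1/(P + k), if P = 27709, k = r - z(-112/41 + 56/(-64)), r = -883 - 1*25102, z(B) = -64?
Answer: 1/1788 ≈ 0.00055928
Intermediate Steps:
r = -25985 (r = -883 - 25102 = -25985)
k = -25921 (k = -25985 - 1*(-64) = -25985 + 64 = -25921)
1/(P + k) = 1/(27709 - 25921) = 1/1788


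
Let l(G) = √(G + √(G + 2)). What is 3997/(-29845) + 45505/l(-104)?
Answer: -3997/29845 + 45505/√(-104 + I*√102) ≈ 215.26 - 4446.5*I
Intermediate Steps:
l(G) = √(G + √(2 + G))
3997/(-29845) + 45505/l(-104) = 3997/(-29845) + 45505/(√(-104 + √(2 - 104))) = 3997*(-1/29845) + 45505/(√(-104 + √(-102))) = -3997/29845 + 45505/(√(-104 + I*√102)) = -3997/29845 + 45505/√(-104 + I*√102)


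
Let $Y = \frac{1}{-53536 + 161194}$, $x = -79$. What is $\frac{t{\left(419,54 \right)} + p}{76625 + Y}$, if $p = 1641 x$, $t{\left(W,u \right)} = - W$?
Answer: $- \frac{14001784164}{8249294251} \approx -1.6973$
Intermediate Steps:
$p = -129639$ ($p = 1641 \left(-79\right) = -129639$)
$Y = \frac{1}{107658} \approx 9.2887 \cdot 10^{-6}$
$\frac{t{\left(419,54 \right)} + p}{76625 + Y} = \frac{\left(-1\right) 419 - 129639}{76625 + \frac{1}{107658}} = \frac{-419 - 129639}{\frac{8249294251}{107658}} = \left(-130058\right) \frac{107658}{8249294251} = - \frac{14001784164}{8249294251}$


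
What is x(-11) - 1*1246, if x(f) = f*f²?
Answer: -2577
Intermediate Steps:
x(f) = f³
x(-11) - 1*1246 = (-11)³ - 1*1246 = -1331 - 1246 = -2577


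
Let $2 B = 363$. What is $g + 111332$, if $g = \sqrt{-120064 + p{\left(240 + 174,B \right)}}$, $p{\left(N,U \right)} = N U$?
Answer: $111332 + i \sqrt{44923} \approx 1.1133 \cdot 10^{5} + 211.95 i$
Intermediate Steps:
$B = \frac{363}{2}$ ($B = \frac{1}{2} \cdot 363 = \frac{363}{2} \approx 181.5$)
$g = i \sqrt{44923}$ ($g = \sqrt{-120064 + \left(240 + 174\right) \frac{363}{2}} = \sqrt{-120064 + 414 \cdot \frac{363}{2}} = \sqrt{-120064 + 75141} = \sqrt{-44923} = i \sqrt{44923} \approx 211.95 i$)
$g + 111332 = i \sqrt{44923} + 111332 = 111332 + i \sqrt{44923}$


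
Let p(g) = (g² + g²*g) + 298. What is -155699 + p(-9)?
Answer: -156049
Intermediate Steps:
p(g) = 298 + g² + g³ (p(g) = (g² + g³) + 298 = 298 + g² + g³)
-155699 + p(-9) = -155699 + (298 + (-9)² + (-9)³) = -155699 + (298 + 81 - 729) = -155699 - 350 = -156049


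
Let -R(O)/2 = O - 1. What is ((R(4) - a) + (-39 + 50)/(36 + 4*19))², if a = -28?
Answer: 6125625/12544 ≈ 488.33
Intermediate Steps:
R(O) = 2 - 2*O (R(O) = -2*(O - 1) = -2*(-1 + O) = 2 - 2*O)
((R(4) - a) + (-39 + 50)/(36 + 4*19))² = (((2 - 2*4) - 1*(-28)) + (-39 + 50)/(36 + 4*19))² = (((2 - 8) + 28) + 11/(36 + 76))² = ((-6 + 28) + 11/112)² = (22 + 11*(1/112))² = (22 + 11/112)² = (2475/112)² = 6125625/12544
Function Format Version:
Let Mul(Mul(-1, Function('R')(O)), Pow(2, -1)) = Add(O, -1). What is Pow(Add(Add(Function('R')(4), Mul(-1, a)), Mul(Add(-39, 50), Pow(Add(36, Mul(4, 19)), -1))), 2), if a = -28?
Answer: Rational(6125625, 12544) ≈ 488.33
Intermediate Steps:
Function('R')(O) = Add(2, Mul(-2, O)) (Function('R')(O) = Mul(-2, Add(O, -1)) = Mul(-2, Add(-1, O)) = Add(2, Mul(-2, O)))
Pow(Add(Add(Function('R')(4), Mul(-1, a)), Mul(Add(-39, 50), Pow(Add(36, Mul(4, 19)), -1))), 2) = Pow(Add(Add(Add(2, Mul(-2, 4)), Mul(-1, -28)), Mul(Add(-39, 50), Pow(Add(36, Mul(4, 19)), -1))), 2) = Pow(Add(Add(Add(2, -8), 28), Mul(11, Pow(Add(36, 76), -1))), 2) = Pow(Add(Add(-6, 28), Mul(11, Pow(112, -1))), 2) = Pow(Add(22, Mul(11, Rational(1, 112))), 2) = Pow(Add(22, Rational(11, 112)), 2) = Pow(Rational(2475, 112), 2) = Rational(6125625, 12544)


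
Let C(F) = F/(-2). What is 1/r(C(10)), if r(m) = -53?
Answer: -1/53 ≈ -0.018868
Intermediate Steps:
C(F) = -F/2 (C(F) = F*(-1/2) = -F/2)
1/r(C(10)) = 1/(-53) = -1/53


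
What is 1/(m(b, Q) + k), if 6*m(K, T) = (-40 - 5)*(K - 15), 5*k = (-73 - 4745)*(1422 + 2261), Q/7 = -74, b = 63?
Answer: -5/17746494 ≈ -2.8175e-7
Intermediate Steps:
Q = -518 (Q = 7*(-74) = -518)
k = -17744694/5 (k = ((-73 - 4745)*(1422 + 2261))/5 = (-4818*3683)/5 = (⅕)*(-17744694) = -17744694/5 ≈ -3.5489e+6)
m(K, T) = 225/2 - 15*K/2 (m(K, T) = ((-40 - 5)*(K - 15))/6 = (-45*(-15 + K))/6 = (675 - 45*K)/6 = 225/2 - 15*K/2)
1/(m(b, Q) + k) = 1/((225/2 - 15/2*63) - 17744694/5) = 1/((225/2 - 945/2) - 17744694/5) = 1/(-360 - 17744694/5) = 1/(-17746494/5) = -5/17746494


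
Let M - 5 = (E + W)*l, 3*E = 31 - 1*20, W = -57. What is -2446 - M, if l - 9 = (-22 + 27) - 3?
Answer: -5593/3 ≈ -1864.3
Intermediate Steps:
l = 11 (l = 9 + ((-22 + 27) - 3) = 9 + (5 - 3) = 9 + 2 = 11)
E = 11/3 (E = (31 - 1*20)/3 = (31 - 20)/3 = (1/3)*11 = 11/3 ≈ 3.6667)
M = -1745/3 (M = 5 + (11/3 - 57)*11 = 5 - 160/3*11 = 5 - 1760/3 = -1745/3 ≈ -581.67)
-2446 - M = -2446 - 1*(-1745/3) = -2446 + 1745/3 = -5593/3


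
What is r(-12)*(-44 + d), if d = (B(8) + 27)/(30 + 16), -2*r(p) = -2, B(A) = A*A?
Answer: -1933/46 ≈ -42.022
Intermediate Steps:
B(A) = A²
r(p) = 1 (r(p) = -½*(-2) = 1)
d = 91/46 (d = (8² + 27)/(30 + 16) = (64 + 27)/46 = 91*(1/46) = 91/46 ≈ 1.9783)
r(-12)*(-44 + d) = 1*(-44 + 91/46) = 1*(-1933/46) = -1933/46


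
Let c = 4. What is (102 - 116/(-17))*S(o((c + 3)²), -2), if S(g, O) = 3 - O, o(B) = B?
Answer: 9250/17 ≈ 544.12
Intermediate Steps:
(102 - 116/(-17))*S(o((c + 3)²), -2) = (102 - 116/(-17))*(3 - 1*(-2)) = (102 - 116*(-1/17))*(3 + 2) = (102 + 116/17)*5 = (1850/17)*5 = 9250/17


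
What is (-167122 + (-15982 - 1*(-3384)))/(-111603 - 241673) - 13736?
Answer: -1213104854/88319 ≈ -13735.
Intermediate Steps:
(-167122 + (-15982 - 1*(-3384)))/(-111603 - 241673) - 13736 = (-167122 + (-15982 + 3384))/(-353276) - 13736 = (-167122 - 12598)*(-1/353276) - 13736 = -179720*(-1/353276) - 13736 = 44930/88319 - 13736 = -1213104854/88319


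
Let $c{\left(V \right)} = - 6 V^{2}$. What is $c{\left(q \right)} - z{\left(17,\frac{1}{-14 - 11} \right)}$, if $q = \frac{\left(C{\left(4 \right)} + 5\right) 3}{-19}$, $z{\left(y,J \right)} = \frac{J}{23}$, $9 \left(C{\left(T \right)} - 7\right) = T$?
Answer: $- \frac{14424517}{622725} \approx -23.164$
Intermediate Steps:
$C{\left(T \right)} = 7 + \frac{T}{9}$
$z{\left(y,J \right)} = \frac{J}{23}$ ($z{\left(y,J \right)} = J \frac{1}{23} = \frac{J}{23}$)
$q = - \frac{112}{57}$ ($q = \frac{\left(\left(7 + \frac{1}{9} \cdot 4\right) + 5\right) 3}{-19} = \left(\left(7 + \frac{4}{9}\right) + 5\right) 3 \left(- \frac{1}{19}\right) = \left(\frac{67}{9} + 5\right) 3 \left(- \frac{1}{19}\right) = \frac{112}{9} \cdot 3 \left(- \frac{1}{19}\right) = \frac{112}{3} \left(- \frac{1}{19}\right) = - \frac{112}{57} \approx -1.9649$)
$c{\left(q \right)} - z{\left(17,\frac{1}{-14 - 11} \right)} = - 6 \left(- \frac{112}{57}\right)^{2} - \frac{1}{23 \left(-14 - 11\right)} = \left(-6\right) \frac{12544}{3249} - \frac{1}{23 \left(-25\right)} = - \frac{25088}{1083} - \frac{1}{23} \left(- \frac{1}{25}\right) = - \frac{25088}{1083} - - \frac{1}{575} = - \frac{25088}{1083} + \frac{1}{575} = - \frac{14424517}{622725}$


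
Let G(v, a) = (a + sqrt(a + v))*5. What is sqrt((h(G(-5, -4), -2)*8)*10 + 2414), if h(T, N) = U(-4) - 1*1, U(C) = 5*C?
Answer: sqrt(734) ≈ 27.092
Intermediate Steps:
G(v, a) = 5*a + 5*sqrt(a + v)
h(T, N) = -21 (h(T, N) = 5*(-4) - 1*1 = -20 - 1 = -21)
sqrt((h(G(-5, -4), -2)*8)*10 + 2414) = sqrt(-21*8*10 + 2414) = sqrt(-168*10 + 2414) = sqrt(-1680 + 2414) = sqrt(734)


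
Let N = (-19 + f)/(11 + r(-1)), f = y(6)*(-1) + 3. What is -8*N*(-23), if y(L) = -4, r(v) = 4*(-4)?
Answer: 2208/5 ≈ 441.60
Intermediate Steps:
r(v) = -16
f = 7 (f = -4*(-1) + 3 = 4 + 3 = 7)
N = 12/5 (N = (-19 + 7)/(11 - 16) = -12/(-5) = -12*(-⅕) = 12/5 ≈ 2.4000)
-8*N*(-23) = -8*12/5*(-23) = -96/5*(-23) = 2208/5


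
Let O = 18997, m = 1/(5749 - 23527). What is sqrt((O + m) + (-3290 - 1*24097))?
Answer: 7*I*sqrt(54116747562)/17778 ≈ 91.597*I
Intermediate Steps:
m = -1/17778 (m = 1/(-17778) = -1/17778 ≈ -5.6249e-5)
sqrt((O + m) + (-3290 - 1*24097)) = sqrt((18997 - 1/17778) + (-3290 - 1*24097)) = sqrt(337728665/17778 + (-3290 - 24097)) = sqrt(337728665/17778 - 27387) = sqrt(-149157421/17778) = 7*I*sqrt(54116747562)/17778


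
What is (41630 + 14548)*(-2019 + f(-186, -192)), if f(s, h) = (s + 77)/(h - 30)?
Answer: -4195644567/37 ≈ -1.1340e+8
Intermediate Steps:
f(s, h) = (77 + s)/(-30 + h)
(41630 + 14548)*(-2019 + f(-186, -192)) = (41630 + 14548)*(-2019 + (77 - 186)/(-30 - 192)) = 56178*(-2019 - 109/(-222)) = 56178*(-2019 - 1/222*(-109)) = 56178*(-2019 + 109/222) = 56178*(-448109/222) = -4195644567/37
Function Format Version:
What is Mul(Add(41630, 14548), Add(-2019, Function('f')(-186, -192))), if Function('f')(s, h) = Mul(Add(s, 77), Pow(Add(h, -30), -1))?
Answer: Rational(-4195644567, 37) ≈ -1.1340e+8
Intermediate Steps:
Function('f')(s, h) = Mul(Pow(Add(-30, h), -1), Add(77, s)) (Function('f')(s, h) = Mul(Add(77, s), Pow(Add(-30, h), -1)) = Mul(Pow(Add(-30, h), -1), Add(77, s)))
Mul(Add(41630, 14548), Add(-2019, Function('f')(-186, -192))) = Mul(Add(41630, 14548), Add(-2019, Mul(Pow(Add(-30, -192), -1), Add(77, -186)))) = Mul(56178, Add(-2019, Mul(Pow(-222, -1), -109))) = Mul(56178, Add(-2019, Mul(Rational(-1, 222), -109))) = Mul(56178, Add(-2019, Rational(109, 222))) = Mul(56178, Rational(-448109, 222)) = Rational(-4195644567, 37)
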